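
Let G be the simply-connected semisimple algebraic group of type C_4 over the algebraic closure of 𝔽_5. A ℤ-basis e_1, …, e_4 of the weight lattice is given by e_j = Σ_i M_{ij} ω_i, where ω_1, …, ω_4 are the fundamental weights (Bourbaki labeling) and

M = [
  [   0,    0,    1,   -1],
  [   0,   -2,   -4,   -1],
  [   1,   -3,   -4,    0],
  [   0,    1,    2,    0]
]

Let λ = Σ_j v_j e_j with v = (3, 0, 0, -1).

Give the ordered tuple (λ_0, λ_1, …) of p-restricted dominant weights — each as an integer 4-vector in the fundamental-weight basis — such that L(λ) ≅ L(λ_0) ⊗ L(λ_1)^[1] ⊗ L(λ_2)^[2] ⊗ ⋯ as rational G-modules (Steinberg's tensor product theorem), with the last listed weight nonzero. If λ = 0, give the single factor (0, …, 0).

Change of basis e → ω: c = M·v where v = (3, 0, 0, -1):
  c_1 = 0·3 + 0·0 + 1·0 + (-1)·(-1) = 1
  c_2 = 0·3 + (-2)·(0) + (-4)·(0) + (-1)·(-1) = 1
  c_3 = 1·3 + (-3)·(0) + (-4)·(0) + (0)·(-1) = 3
  c_4 = 0·3 + 1·0 + 2·0 + (0)·(-1) = 0
Expand coordinatewise in base 5:
  c_1 = 1 = 1·5^0
  c_2 = 1 = 1·5^0
  c_3 = 3 = 3·5^0
  c_4 = 0
p-restricted factor λ_0 = (1, 1, 3, 0)

((1, 1, 3, 0),)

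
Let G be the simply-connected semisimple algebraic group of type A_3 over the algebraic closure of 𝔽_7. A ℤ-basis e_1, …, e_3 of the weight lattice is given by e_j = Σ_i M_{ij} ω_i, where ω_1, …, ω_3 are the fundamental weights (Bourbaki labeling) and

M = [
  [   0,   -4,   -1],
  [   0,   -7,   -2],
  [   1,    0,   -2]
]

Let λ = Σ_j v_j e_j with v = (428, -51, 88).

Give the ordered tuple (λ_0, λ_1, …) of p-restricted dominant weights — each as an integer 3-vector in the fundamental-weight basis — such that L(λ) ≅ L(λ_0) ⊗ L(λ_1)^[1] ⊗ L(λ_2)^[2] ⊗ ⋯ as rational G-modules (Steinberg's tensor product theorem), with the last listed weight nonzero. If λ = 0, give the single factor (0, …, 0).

ω-coordinates c = M·v, v = (428, -51, 88):
  c_1 = (0)·(428) + (-4)·(-51) + (-1)·(88) = 116
  c_2 = (0)·(428) + (-7)·(-51) + (-2)·(88) = 181
  c_3 = (1)·(428) + (0)·(-51) + (-2)·(88) = 252
Expand coordinatewise in base 7:
  c_1 = 116 = 4·7^0 + 2·7^1 + 2·7^2
  c_2 = 181 = 6·7^0 + 4·7^1 + 3·7^2
  c_3 = 252 = 0·7^0 + 1·7^1 + 5·7^2
λ_0 = (4, 6, 0)
λ_1 = (2, 4, 1)
λ_2 = (2, 3, 5)

((4, 6, 0), (2, 4, 1), (2, 3, 5))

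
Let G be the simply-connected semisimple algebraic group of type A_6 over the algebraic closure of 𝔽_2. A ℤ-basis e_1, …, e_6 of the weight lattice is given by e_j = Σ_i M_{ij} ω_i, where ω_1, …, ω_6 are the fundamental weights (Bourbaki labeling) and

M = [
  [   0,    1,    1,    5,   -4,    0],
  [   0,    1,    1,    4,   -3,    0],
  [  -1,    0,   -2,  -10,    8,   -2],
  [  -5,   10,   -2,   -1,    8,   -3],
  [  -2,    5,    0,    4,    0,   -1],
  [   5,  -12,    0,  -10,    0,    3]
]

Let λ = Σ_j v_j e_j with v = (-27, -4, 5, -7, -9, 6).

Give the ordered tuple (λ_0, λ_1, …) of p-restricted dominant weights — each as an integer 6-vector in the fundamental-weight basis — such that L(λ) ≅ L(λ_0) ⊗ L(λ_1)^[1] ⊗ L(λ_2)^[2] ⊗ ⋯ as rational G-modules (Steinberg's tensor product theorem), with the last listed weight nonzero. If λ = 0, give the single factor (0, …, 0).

((0, 0, 1, 0, 0, 1), (1, 0, 1, 1, 0, 0))

Compute c_i = Σ_j M_{ij} v_j with v = (-27, -4, 5, -7, -9, 6):
  c_1 = (0)·(-27) + (1)·(-4) + (1)·(5) + (5)·(-7) + (-4)·(-9) + (0)·(6) = 2
  c_2 = (0)·(-27) + (1)·(-4) + (1)·(5) + (4)·(-7) + (-3)·(-9) + (0)·(6) = 0
  c_3 = (-1)·(-27) + (0)·(-4) + (-2)·(5) + (-10)·(-7) + (8)·(-9) + (-2)·(6) = 3
  c_4 = (-5)·(-27) + (10)·(-4) + (-2)·(5) + (-1)·(-7) + (8)·(-9) + (-3)·(6) = 2
  c_5 = (-2)·(-27) + (5)·(-4) + (0)·(5) + (4)·(-7) + (0)·(-9) + (-1)·(6) = 0
  c_6 = (5)·(-27) + (-12)·(-4) + (0)·(5) + (-10)·(-7) + (0)·(-9) + (3)·(6) = 1
Expand coordinatewise in base 2:
  c_1 = 2 = 0·2^0 + 1·2^1
  c_2 = 0
  c_3 = 3 = 1·2^0 + 1·2^1
  c_4 = 2 = 0·2^0 + 1·2^1
  c_5 = 0
  c_6 = 1 = 1·2^0
Factor λ_0 = (0, 0, 1, 0, 0, 1)
Factor λ_1 = (1, 0, 1, 1, 0, 0)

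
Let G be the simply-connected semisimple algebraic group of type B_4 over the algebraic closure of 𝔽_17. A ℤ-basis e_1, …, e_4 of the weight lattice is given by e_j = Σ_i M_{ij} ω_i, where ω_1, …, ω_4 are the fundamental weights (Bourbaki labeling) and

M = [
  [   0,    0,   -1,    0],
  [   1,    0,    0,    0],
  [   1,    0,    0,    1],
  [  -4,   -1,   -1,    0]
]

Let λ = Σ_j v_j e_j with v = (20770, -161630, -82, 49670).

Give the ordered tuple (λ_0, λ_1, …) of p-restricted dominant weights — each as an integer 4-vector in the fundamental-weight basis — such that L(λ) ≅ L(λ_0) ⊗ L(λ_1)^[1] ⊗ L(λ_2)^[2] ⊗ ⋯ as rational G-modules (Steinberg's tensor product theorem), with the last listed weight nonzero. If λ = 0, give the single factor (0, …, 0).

ω-coordinates c = M·v, v = (20770, -161630, -82, 49670):
  c_1 = 0·20770 + (0)·(-161630) + (-1)·(-82) + 0·49670 = 82
  c_2 = 1·20770 + (0)·(-161630) + (0)·(-82) + 0·49670 = 20770
  c_3 = 1·20770 + (0)·(-161630) + (0)·(-82) + 1·49670 = 70440
  c_4 = (-4)·(20770) + (-1)·(-161630) + (-1)·(-82) + 0·49670 = 78632
Writing each c_i in base p = 17:
  c_1 = 82 = 14·17^0 + 4·17^1
  c_2 = 20770 = 13·17^0 + 14·17^1 + 3·17^2 + 4·17^3
  c_3 = 70440 = 9·17^0 + 12·17^1 + 5·17^2 + 14·17^3
  c_4 = 78632 = 7·17^0 + 1·17^1 + 0·17^2 + 16·17^3
λ_0 = (14, 13, 9, 7)
λ_1 = (4, 14, 12, 1)
λ_2 = (0, 3, 5, 0)
λ_3 = (0, 4, 14, 16)

((14, 13, 9, 7), (4, 14, 12, 1), (0, 3, 5, 0), (0, 4, 14, 16))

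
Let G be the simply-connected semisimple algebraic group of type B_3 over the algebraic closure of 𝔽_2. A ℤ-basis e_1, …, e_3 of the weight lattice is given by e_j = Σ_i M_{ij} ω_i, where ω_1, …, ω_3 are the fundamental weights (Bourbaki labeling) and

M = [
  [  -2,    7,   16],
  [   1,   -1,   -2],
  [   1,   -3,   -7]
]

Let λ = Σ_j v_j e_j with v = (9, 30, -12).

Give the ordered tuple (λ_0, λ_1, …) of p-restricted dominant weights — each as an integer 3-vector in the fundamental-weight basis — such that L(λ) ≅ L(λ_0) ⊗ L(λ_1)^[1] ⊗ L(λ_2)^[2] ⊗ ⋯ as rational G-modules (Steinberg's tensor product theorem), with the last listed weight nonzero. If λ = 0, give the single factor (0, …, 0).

((0, 1, 1), (0, 1, 1))

Change of basis e → ω: c = M·v where v = (9, 30, -12):
  c_1 = (-2)·(9) + 7·30 + (16)·(-12) = 0
  c_2 = 1·9 + (-1)·(30) + (-2)·(-12) = 3
  c_3 = 1·9 + (-3)·(30) + (-7)·(-12) = 3
p = 2; digits c_i = Σ_j d_{ij}·2^j, 0 ≤ d_{ij} < 2:
  c_1 = 0
  c_2 = 3 = 1·2^0 + 1·2^1
  c_3 = 3 = 1·2^0 + 1·2^1
p-restricted factor λ_0 = (0, 1, 1)
p-restricted factor λ_1 = (0, 1, 1)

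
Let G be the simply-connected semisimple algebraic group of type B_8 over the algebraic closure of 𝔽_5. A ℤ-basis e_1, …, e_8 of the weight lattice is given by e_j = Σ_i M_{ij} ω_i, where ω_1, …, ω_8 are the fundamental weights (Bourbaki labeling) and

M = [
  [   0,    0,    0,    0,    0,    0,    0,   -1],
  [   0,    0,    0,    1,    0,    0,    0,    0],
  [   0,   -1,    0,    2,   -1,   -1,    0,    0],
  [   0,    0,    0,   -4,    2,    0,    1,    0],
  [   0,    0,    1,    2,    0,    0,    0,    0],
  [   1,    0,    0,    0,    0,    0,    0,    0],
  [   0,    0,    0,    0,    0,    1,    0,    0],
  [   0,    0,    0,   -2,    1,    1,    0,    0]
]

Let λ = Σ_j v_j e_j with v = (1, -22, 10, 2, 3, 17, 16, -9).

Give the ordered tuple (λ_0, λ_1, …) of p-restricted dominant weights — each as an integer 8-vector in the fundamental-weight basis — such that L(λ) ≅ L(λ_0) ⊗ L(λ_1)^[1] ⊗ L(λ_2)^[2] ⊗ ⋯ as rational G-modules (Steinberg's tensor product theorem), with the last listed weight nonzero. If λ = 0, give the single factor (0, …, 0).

Change of basis e → ω: c = M·v where v = (1, -22, 10, 2, 3, 17, 16, -9):
  c_1 = 0·1 + (0)·(-22) + 0·10 + 0·2 + 0·3 + 0·17 + 0·16 + (-1)·(-9) = 9
  c_2 = 0·1 + (0)·(-22) + 0·10 + 1·2 + 0·3 + 0·17 + 0·16 + (0)·(-9) = 2
  c_3 = 0·1 + (-1)·(-22) + 0·10 + 2·2 + (-1)·(3) + (-1)·(17) + 0·16 + (0)·(-9) = 6
  c_4 = 0·1 + (0)·(-22) + 0·10 + (-4)·(2) + 2·3 + 0·17 + 1·16 + (0)·(-9) = 14
  c_5 = 0·1 + (0)·(-22) + 1·10 + 2·2 + 0·3 + 0·17 + 0·16 + (0)·(-9) = 14
  c_6 = 1·1 + (0)·(-22) + 0·10 + 0·2 + 0·3 + 0·17 + 0·16 + (0)·(-9) = 1
  c_7 = 0·1 + (0)·(-22) + 0·10 + 0·2 + 0·3 + 1·17 + 0·16 + (0)·(-9) = 17
  c_8 = 0·1 + (0)·(-22) + 0·10 + (-2)·(2) + 1·3 + 1·17 + 0·16 + (0)·(-9) = 16
p = 5; digits c_i = Σ_j d_{ij}·5^j, 0 ≤ d_{ij} < 5:
  c_1 = 9 = 4·5^0 + 1·5^1
  c_2 = 2 = 2·5^0
  c_3 = 6 = 1·5^0 + 1·5^1
  c_4 = 14 = 4·5^0 + 2·5^1
  c_5 = 14 = 4·5^0 + 2·5^1
  c_6 = 1 = 1·5^0
  c_7 = 17 = 2·5^0 + 3·5^1
  c_8 = 16 = 1·5^0 + 3·5^1
Factor λ_0 = (4, 2, 1, 4, 4, 1, 2, 1)
Factor λ_1 = (1, 0, 1, 2, 2, 0, 3, 3)

((4, 2, 1, 4, 4, 1, 2, 1), (1, 0, 1, 2, 2, 0, 3, 3))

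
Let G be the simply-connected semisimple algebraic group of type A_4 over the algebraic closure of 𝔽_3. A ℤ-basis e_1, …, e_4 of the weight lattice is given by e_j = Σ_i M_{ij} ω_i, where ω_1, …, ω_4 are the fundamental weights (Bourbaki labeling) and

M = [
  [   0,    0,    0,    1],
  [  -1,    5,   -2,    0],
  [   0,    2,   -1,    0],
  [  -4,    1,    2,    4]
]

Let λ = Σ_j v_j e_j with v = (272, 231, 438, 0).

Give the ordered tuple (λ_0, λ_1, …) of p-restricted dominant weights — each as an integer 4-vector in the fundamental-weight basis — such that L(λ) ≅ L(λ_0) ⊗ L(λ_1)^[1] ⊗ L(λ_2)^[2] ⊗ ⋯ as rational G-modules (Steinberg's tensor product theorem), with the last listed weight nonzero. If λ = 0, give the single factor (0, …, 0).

In the fundamental-weight basis, λ has coordinates c = M·v (v = (272, 231, 438, 0)):
  c_1 = (0)·(272) + (0)·(231) + (0)·(438) + (1)·(0) = 0
  c_2 = (-1)·(272) + (5)·(231) + (-2)·(438) + (0)·(0) = 7
  c_3 = (0)·(272) + (2)·(231) + (-1)·(438) + (0)·(0) = 24
  c_4 = (-4)·(272) + (1)·(231) + (2)·(438) + (4)·(0) = 19
Base-3 expansion of each c_i:
  c_1 = 0
  c_2 = 7 = 1·3^0 + 2·3^1
  c_3 = 24 = 0·3^0 + 2·3^1 + 2·3^2
  c_4 = 19 = 1·3^0 + 0·3^1 + 2·3^2
Factor λ_0 = (0, 1, 0, 1)
Factor λ_1 = (0, 2, 2, 0)
Factor λ_2 = (0, 0, 2, 2)

((0, 1, 0, 1), (0, 2, 2, 0), (0, 0, 2, 2))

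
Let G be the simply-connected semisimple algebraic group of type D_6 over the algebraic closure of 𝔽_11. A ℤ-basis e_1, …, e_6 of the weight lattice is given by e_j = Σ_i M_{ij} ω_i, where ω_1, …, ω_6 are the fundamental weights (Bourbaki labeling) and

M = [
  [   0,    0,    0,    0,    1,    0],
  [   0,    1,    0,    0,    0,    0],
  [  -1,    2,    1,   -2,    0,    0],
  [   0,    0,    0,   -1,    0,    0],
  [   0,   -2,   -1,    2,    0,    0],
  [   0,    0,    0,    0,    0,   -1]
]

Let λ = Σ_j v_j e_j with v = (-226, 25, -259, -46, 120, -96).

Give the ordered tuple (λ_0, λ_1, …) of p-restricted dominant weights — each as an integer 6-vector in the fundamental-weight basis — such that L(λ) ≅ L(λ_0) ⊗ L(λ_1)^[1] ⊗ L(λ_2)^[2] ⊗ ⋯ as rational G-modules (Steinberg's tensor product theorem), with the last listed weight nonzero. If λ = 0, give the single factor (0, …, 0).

In the fundamental-weight basis, λ has coordinates c = M·v (v = (-226, 25, -259, -46, 120, -96)):
  c_1 = (0)·(-226) + (0)·(25) + (0)·(-259) + (0)·(-46) + (1)·(120) + (0)·(-96) = 120
  c_2 = (0)·(-226) + (1)·(25) + (0)·(-259) + (0)·(-46) + (0)·(120) + (0)·(-96) = 25
  c_3 = (-1)·(-226) + (2)·(25) + (1)·(-259) + (-2)·(-46) + (0)·(120) + (0)·(-96) = 109
  c_4 = (0)·(-226) + (0)·(25) + (0)·(-259) + (-1)·(-46) + (0)·(120) + (0)·(-96) = 46
  c_5 = (0)·(-226) + (-2)·(25) + (-1)·(-259) + (2)·(-46) + (0)·(120) + (0)·(-96) = 117
  c_6 = (0)·(-226) + (0)·(25) + (0)·(-259) + (0)·(-46) + (0)·(120) + (-1)·(-96) = 96
Base-11 expansion of each c_i:
  c_1 = 120 = 10·11^0 + 10·11^1
  c_2 = 25 = 3·11^0 + 2·11^1
  c_3 = 109 = 10·11^0 + 9·11^1
  c_4 = 46 = 2·11^0 + 4·11^1
  c_5 = 117 = 7·11^0 + 10·11^1
  c_6 = 96 = 8·11^0 + 8·11^1
Factor λ_0 = (10, 3, 10, 2, 7, 8)
Factor λ_1 = (10, 2, 9, 4, 10, 8)

((10, 3, 10, 2, 7, 8), (10, 2, 9, 4, 10, 8))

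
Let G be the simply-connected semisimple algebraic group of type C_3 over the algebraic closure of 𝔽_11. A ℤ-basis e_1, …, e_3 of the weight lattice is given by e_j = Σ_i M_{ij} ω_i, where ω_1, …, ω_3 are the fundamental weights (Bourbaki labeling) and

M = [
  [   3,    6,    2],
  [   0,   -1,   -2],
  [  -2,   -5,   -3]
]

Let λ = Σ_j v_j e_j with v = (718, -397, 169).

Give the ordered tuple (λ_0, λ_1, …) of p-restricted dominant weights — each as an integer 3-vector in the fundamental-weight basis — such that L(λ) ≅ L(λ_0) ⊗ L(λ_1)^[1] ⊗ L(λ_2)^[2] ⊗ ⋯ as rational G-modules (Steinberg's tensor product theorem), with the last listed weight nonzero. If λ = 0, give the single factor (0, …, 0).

Converting to the ω-basis (c_i = row i of M dotted with v = (718, -397, 169)):
  c_1 = 3*718 + 6*-397 + 2*169 = 110
  c_2 = 0*718 + -1*-397 + -2*169 = 59
  c_3 = -2*718 + -5*-397 + -3*169 = 42
Base-11 expansion of each c_i:
  c_1 = 110 = 0·11^0 + 10·11^1
  c_2 = 59 = 4·11^0 + 5·11^1
  c_3 = 42 = 9·11^0 + 3·11^1
λ_0 = (0, 4, 9)
λ_1 = (10, 5, 3)

((0, 4, 9), (10, 5, 3))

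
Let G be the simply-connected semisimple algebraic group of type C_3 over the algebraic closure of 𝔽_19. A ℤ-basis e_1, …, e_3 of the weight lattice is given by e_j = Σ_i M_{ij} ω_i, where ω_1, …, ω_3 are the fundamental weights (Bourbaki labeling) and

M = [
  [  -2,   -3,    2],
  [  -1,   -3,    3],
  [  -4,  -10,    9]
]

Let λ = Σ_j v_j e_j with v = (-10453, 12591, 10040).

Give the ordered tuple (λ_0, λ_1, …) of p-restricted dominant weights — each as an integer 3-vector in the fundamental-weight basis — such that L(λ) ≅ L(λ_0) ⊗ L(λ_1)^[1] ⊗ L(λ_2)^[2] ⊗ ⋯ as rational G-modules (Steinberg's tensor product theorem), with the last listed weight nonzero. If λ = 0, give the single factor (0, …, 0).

In the fundamental-weight basis, λ has coordinates c = M·v (v = (-10453, 12591, 10040)):
  c_1 = -2*-10453 + -3*12591 + 2*10040 = 3213
  c_2 = -1*-10453 + -3*12591 + 3*10040 = 2800
  c_3 = -4*-10453 + -10*12591 + 9*10040 = 6262
Base-19 expansion of each c_i:
  c_1 = 3213 = 2·19^0 + 17·19^1 + 8·19^2
  c_2 = 2800 = 7·19^0 + 14·19^1 + 7·19^2
  c_3 = 6262 = 11·19^0 + 6·19^1 + 17·19^2
Factor λ_0 = (2, 7, 11)
Factor λ_1 = (17, 14, 6)
Factor λ_2 = (8, 7, 17)

((2, 7, 11), (17, 14, 6), (8, 7, 17))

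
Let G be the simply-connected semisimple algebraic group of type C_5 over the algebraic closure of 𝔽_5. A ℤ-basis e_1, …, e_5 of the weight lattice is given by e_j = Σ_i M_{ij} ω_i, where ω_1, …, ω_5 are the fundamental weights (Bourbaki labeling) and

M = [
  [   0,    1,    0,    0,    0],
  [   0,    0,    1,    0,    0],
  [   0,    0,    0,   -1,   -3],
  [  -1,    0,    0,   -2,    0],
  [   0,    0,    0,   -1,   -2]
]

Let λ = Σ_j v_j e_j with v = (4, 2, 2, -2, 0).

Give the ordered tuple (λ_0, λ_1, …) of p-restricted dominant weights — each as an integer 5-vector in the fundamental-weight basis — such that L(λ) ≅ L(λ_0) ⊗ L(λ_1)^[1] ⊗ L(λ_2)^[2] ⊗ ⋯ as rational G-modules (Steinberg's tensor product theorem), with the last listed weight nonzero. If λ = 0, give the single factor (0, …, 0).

Change of basis e → ω: c = M·v where v = (4, 2, 2, -2, 0):
  c_1 = 0·4 + 1·2 + 0·2 + (0)·(-2) + 0·0 = 2
  c_2 = 0·4 + 0·2 + 1·2 + (0)·(-2) + 0·0 = 2
  c_3 = 0·4 + 0·2 + 0·2 + (-1)·(-2) + (-3)·(0) = 2
  c_4 = (-1)·(4) + 0·2 + 0·2 + (-2)·(-2) + 0·0 = 0
  c_5 = 0·4 + 0·2 + 0·2 + (-1)·(-2) + (-2)·(0) = 2
Writing each c_i in base p = 5:
  c_1 = 2 = 2·5^0
  c_2 = 2 = 2·5^0
  c_3 = 2 = 2·5^0
  c_4 = 0
  c_5 = 2 = 2·5^0
p-restricted factor λ_0 = (2, 2, 2, 0, 2)

((2, 2, 2, 0, 2),)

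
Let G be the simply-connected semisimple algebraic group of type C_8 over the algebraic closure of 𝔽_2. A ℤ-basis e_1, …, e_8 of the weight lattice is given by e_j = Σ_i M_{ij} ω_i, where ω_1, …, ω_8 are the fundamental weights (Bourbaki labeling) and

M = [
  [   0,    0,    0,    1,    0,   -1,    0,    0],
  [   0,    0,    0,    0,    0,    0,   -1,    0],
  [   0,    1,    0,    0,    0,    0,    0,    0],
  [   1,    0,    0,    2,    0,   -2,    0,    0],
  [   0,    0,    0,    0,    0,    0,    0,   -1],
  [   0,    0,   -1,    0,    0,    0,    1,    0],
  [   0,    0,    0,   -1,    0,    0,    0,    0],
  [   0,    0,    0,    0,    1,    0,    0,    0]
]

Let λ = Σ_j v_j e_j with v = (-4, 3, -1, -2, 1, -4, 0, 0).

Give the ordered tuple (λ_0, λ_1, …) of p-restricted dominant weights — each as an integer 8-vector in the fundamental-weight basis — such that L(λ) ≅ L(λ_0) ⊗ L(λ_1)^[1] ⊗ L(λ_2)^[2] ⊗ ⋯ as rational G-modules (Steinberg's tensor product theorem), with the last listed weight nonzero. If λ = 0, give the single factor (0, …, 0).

((0, 0, 1, 0, 0, 1, 0, 1), (1, 0, 1, 0, 0, 0, 1, 0))

Compute c_i = Σ_j M_{ij} v_j with v = (-4, 3, -1, -2, 1, -4, 0, 0):
  c_1 = (0)·(-4) + (0)·(3) + (0)·(-1) + (1)·(-2) + (0)·(1) + (-1)·(-4) + (0)·(0) + (0)·(0) = 2
  c_2 = (0)·(-4) + (0)·(3) + (0)·(-1) + (0)·(-2) + (0)·(1) + (0)·(-4) + (-1)·(0) + (0)·(0) = 0
  c_3 = (0)·(-4) + (1)·(3) + (0)·(-1) + (0)·(-2) + (0)·(1) + (0)·(-4) + (0)·(0) + (0)·(0) = 3
  c_4 = (1)·(-4) + (0)·(3) + (0)·(-1) + (2)·(-2) + (0)·(1) + (-2)·(-4) + (0)·(0) + (0)·(0) = 0
  c_5 = (0)·(-4) + (0)·(3) + (0)·(-1) + (0)·(-2) + (0)·(1) + (0)·(-4) + (0)·(0) + (-1)·(0) = 0
  c_6 = (0)·(-4) + (0)·(3) + (-1)·(-1) + (0)·(-2) + (0)·(1) + (0)·(-4) + (1)·(0) + (0)·(0) = 1
  c_7 = (0)·(-4) + (0)·(3) + (0)·(-1) + (-1)·(-2) + (0)·(1) + (0)·(-4) + (0)·(0) + (0)·(0) = 2
  c_8 = (0)·(-4) + (0)·(3) + (0)·(-1) + (0)·(-2) + (1)·(1) + (0)·(-4) + (0)·(0) + (0)·(0) = 1
Expand coordinatewise in base 2:
  c_1 = 2 = 0·2^0 + 1·2^1
  c_2 = 0
  c_3 = 3 = 1·2^0 + 1·2^1
  c_4 = 0
  c_5 = 0
  c_6 = 1 = 1·2^0
  c_7 = 2 = 0·2^0 + 1·2^1
  c_8 = 1 = 1·2^0
Factor λ_0 = (0, 0, 1, 0, 0, 1, 0, 1)
Factor λ_1 = (1, 0, 1, 0, 0, 0, 1, 0)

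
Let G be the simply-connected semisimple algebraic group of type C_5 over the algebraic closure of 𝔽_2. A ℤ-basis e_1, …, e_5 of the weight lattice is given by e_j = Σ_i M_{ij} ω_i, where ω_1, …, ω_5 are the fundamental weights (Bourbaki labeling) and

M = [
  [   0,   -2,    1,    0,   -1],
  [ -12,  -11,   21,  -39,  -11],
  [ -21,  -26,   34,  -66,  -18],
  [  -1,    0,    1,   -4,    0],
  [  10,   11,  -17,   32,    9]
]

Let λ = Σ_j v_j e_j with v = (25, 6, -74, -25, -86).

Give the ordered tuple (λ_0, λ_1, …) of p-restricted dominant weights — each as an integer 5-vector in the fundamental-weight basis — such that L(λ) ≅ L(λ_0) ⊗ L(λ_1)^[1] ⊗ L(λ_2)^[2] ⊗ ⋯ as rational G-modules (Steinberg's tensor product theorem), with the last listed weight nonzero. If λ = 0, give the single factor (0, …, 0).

((0, 1, 1, 1, 0),)

ω-coordinates c = M·v, v = (25, 6, -74, -25, -86):
  c_1 = 0*25 + -2*6 + 1*-74 + 0*-25 + -1*-86 = 0
  c_2 = -12*25 + -11*6 + 21*-74 + -39*-25 + -11*-86 = 1
  c_3 = -21*25 + -26*6 + 34*-74 + -66*-25 + -18*-86 = 1
  c_4 = -1*25 + 0*6 + 1*-74 + -4*-25 + 0*-86 = 1
  c_5 = 10*25 + 11*6 + -17*-74 + 32*-25 + 9*-86 = 0
Writing each c_i in base p = 2:
  c_1 = 0
  c_2 = 1 = 1·2^0
  c_3 = 1 = 1·2^0
  c_4 = 1 = 1·2^0
  c_5 = 0
p-restricted factor λ_0 = (0, 1, 1, 1, 0)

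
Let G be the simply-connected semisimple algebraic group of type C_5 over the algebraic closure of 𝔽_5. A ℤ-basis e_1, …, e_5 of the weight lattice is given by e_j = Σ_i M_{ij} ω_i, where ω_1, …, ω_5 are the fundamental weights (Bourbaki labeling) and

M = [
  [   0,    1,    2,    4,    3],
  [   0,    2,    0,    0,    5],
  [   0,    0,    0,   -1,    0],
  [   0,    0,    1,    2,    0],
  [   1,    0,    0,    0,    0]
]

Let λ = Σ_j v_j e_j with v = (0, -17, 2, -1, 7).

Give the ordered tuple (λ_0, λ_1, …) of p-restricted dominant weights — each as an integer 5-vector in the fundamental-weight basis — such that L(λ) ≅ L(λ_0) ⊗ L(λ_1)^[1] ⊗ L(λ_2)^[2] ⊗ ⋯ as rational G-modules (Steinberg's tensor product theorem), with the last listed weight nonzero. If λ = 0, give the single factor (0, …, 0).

Change of basis e → ω: c = M·v where v = (0, -17, 2, -1, 7):
  c_1 = 0*0 + 1*-17 + 2*2 + 4*-1 + 3*7 = 4
  c_2 = 0*0 + 2*-17 + 0*2 + 0*-1 + 5*7 = 1
  c_3 = 0*0 + 0*-17 + 0*2 + -1*-1 + 0*7 = 1
  c_4 = 0*0 + 0*-17 + 1*2 + 2*-1 + 0*7 = 0
  c_5 = 1*0 + 0*-17 + 0*2 + 0*-1 + 0*7 = 0
Writing each c_i in base p = 5:
  c_1 = 4 = 4·5^0
  c_2 = 1 = 1·5^0
  c_3 = 1 = 1·5^0
  c_4 = 0
  c_5 = 0
p-restricted factor λ_0 = (4, 1, 1, 0, 0)

((4, 1, 1, 0, 0),)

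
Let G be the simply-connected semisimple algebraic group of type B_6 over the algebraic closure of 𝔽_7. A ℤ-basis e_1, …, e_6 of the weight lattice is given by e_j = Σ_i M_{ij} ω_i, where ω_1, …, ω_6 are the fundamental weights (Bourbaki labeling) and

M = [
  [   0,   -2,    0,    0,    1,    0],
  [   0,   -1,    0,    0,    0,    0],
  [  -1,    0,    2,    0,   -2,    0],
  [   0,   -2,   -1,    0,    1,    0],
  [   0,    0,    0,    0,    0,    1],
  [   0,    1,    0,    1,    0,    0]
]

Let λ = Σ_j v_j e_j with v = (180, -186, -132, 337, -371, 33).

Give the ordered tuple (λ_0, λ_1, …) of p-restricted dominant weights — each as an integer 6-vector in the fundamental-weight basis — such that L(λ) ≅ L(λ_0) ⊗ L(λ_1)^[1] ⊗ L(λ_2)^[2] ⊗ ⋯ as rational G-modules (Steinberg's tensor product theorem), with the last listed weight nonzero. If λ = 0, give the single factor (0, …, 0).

ω-coordinates c = M·v, v = (180, -186, -132, 337, -371, 33):
  c_1 = 0*180 + -2*-186 + 0*-132 + 0*337 + 1*-371 + 0*33 = 1
  c_2 = 0*180 + -1*-186 + 0*-132 + 0*337 + 0*-371 + 0*33 = 186
  c_3 = -1*180 + 0*-186 + 2*-132 + 0*337 + -2*-371 + 0*33 = 298
  c_4 = 0*180 + -2*-186 + -1*-132 + 0*337 + 1*-371 + 0*33 = 133
  c_5 = 0*180 + 0*-186 + 0*-132 + 0*337 + 0*-371 + 1*33 = 33
  c_6 = 0*180 + 1*-186 + 0*-132 + 1*337 + 0*-371 + 0*33 = 151
p = 7; digits c_i = Σ_j d_{ij}·7^j, 0 ≤ d_{ij} < 7:
  c_1 = 1 = 1·7^0
  c_2 = 186 = 4·7^0 + 5·7^1 + 3·7^2
  c_3 = 298 = 4·7^0 + 0·7^1 + 6·7^2
  c_4 = 133 = 0·7^0 + 5·7^1 + 2·7^2
  c_5 = 33 = 5·7^0 + 4·7^1
  c_6 = 151 = 4·7^0 + 0·7^1 + 3·7^2
p-restricted factor λ_0 = (1, 4, 4, 0, 5, 4)
p-restricted factor λ_1 = (0, 5, 0, 5, 4, 0)
p-restricted factor λ_2 = (0, 3, 6, 2, 0, 3)

((1, 4, 4, 0, 5, 4), (0, 5, 0, 5, 4, 0), (0, 3, 6, 2, 0, 3))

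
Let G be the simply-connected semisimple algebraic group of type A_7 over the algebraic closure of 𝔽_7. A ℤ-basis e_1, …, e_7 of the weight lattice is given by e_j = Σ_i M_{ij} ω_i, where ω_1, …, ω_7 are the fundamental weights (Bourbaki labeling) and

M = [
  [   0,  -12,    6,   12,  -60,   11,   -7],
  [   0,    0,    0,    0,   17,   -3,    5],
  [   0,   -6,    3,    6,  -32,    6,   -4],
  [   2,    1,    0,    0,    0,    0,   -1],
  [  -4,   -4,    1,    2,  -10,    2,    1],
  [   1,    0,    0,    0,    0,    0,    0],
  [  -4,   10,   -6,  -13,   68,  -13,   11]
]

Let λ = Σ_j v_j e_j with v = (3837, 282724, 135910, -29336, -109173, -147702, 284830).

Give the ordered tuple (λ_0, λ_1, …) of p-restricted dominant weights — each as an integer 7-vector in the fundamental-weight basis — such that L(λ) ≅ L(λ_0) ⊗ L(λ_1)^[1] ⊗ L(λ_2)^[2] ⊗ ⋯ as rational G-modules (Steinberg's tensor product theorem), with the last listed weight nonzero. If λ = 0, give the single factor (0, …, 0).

In the fundamental-weight basis, λ has coordinates c = M·v (v = (3837, 282724, 135910, -29336, -109173, -147702, 284830)):
  c_1 = 0*3837 + -12*282724 + 6*135910 + 12*-29336 + -60*-109173 + 11*-147702 + -7*284830 = 2588
  c_2 = 0*3837 + 0*282724 + 0*135910 + 0*-29336 + 17*-109173 + -3*-147702 + 5*284830 = 11315
  c_3 = 0*3837 + -6*282724 + 3*135910 + 6*-29336 + -32*-109173 + 6*-147702 + -4*284830 = 3374
  c_4 = 2*3837 + 1*282724 + 0*135910 + 0*-29336 + 0*-109173 + 0*-147702 + -1*284830 = 5568
  c_5 = -4*3837 + -4*282724 + 1*135910 + 2*-29336 + -10*-109173 + 2*-147702 + 1*284830 = 12150
  c_6 = 1*3837 + 0*282724 + 0*135910 + 0*-29336 + 0*-109173 + 0*-147702 + 0*284830 = 3837
  c_7 = -4*3837 + 10*282724 + -6*135910 + -13*-29336 + 68*-109173 + -13*-147702 + 11*284830 = 7292
Base-7 expansion of each c_i:
  c_1 = 2588 = 5·7^0 + 5·7^1 + 3·7^2 + 0·7^3 + 1·7^4
  c_2 = 11315 = 3·7^0 + 6·7^1 + 6·7^2 + 4·7^3 + 4·7^4
  c_3 = 3374 = 0·7^0 + 6·7^1 + 5·7^2 + 2·7^3 + 1·7^4
  c_4 = 5568 = 3·7^0 + 4·7^1 + 1·7^2 + 2·7^3 + 2·7^4
  c_5 = 12150 = 5·7^0 + 6·7^1 + 2·7^2 + 0·7^3 + 5·7^4
  c_6 = 3837 = 1·7^0 + 2·7^1 + 1·7^2 + 4·7^3 + 1·7^4
  c_7 = 7292 = 5·7^0 + 5·7^1 + 1·7^2 + 0·7^3 + 3·7^4
p-restricted factor λ_0 = (5, 3, 0, 3, 5, 1, 5)
p-restricted factor λ_1 = (5, 6, 6, 4, 6, 2, 5)
p-restricted factor λ_2 = (3, 6, 5, 1, 2, 1, 1)
p-restricted factor λ_3 = (0, 4, 2, 2, 0, 4, 0)
p-restricted factor λ_4 = (1, 4, 1, 2, 5, 1, 3)

((5, 3, 0, 3, 5, 1, 5), (5, 6, 6, 4, 6, 2, 5), (3, 6, 5, 1, 2, 1, 1), (0, 4, 2, 2, 0, 4, 0), (1, 4, 1, 2, 5, 1, 3))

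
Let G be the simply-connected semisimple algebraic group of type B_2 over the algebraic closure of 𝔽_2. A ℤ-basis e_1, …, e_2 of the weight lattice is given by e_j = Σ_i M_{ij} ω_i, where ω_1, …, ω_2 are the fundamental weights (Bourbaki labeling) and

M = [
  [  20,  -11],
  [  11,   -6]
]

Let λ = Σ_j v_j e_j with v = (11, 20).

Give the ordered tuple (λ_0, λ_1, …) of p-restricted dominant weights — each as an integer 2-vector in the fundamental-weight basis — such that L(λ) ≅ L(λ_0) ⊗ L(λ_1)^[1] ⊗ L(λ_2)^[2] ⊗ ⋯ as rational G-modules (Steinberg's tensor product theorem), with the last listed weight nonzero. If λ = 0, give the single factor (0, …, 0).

((0, 1),)

ω-coordinates c = M·v, v = (11, 20):
  c_1 = 20·11 + (-11)·(20) = 0
  c_2 = 11·11 + (-6)·(20) = 1
Writing each c_i in base p = 2:
  c_1 = 0
  c_2 = 1 = 1·2^0
λ_0 = (0, 1)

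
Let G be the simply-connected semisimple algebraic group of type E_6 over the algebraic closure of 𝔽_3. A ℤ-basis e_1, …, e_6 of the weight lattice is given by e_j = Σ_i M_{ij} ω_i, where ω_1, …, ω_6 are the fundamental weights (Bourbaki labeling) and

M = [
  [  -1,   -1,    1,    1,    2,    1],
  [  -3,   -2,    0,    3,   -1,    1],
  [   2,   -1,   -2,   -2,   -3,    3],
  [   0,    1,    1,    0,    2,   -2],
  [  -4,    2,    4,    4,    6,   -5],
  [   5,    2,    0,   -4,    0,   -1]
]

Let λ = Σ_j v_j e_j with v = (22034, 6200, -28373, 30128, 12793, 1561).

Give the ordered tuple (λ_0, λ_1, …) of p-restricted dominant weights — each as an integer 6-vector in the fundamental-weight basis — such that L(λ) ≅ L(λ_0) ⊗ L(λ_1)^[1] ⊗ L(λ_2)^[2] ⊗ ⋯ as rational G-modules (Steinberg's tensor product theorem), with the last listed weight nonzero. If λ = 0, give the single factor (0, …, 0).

((2, 2, 2, 0, 0, 2), (0, 0, 1, 1, 1, 0), (2, 0, 1, 2, 2, 1), (0, 0, 0, 1, 2, 0), (2, 2, 2, 0, 2, 0), (2, 2, 2, 1, 0, 2))

Compute c_i = Σ_j M_{ij} v_j with v = (22034, 6200, -28373, 30128, 12793, 1561):
  c_1 = -1*22034 + -1*6200 + 1*-28373 + 1*30128 + 2*12793 + 1*1561 = 668
  c_2 = -3*22034 + -2*6200 + 0*-28373 + 3*30128 + -1*12793 + 1*1561 = 650
  c_3 = 2*22034 + -1*6200 + -2*-28373 + -2*30128 + -3*12793 + 3*1561 = 662
  c_4 = 0*22034 + 1*6200 + 1*-28373 + 0*30128 + 2*12793 + -2*1561 = 291
  c_5 = -4*22034 + 2*6200 + 4*-28373 + 4*30128 + 6*12793 + -5*1561 = 237
  c_6 = 5*22034 + 2*6200 + 0*-28373 + -4*30128 + 0*12793 + -1*1561 = 497
Base-3 expansion of each c_i:
  c_1 = 668 = 2·3^0 + 0·3^1 + 2·3^2 + 0·3^3 + 2·3^4 + 2·3^5
  c_2 = 650 = 2·3^0 + 0·3^1 + 0·3^2 + 0·3^3 + 2·3^4 + 2·3^5
  c_3 = 662 = 2·3^0 + 1·3^1 + 1·3^2 + 0·3^3 + 2·3^4 + 2·3^5
  c_4 = 291 = 0·3^0 + 1·3^1 + 2·3^2 + 1·3^3 + 0·3^4 + 1·3^5
  c_5 = 237 = 0·3^0 + 1·3^1 + 2·3^2 + 2·3^3 + 2·3^4
  c_6 = 497 = 2·3^0 + 0·3^1 + 1·3^2 + 0·3^3 + 0·3^4 + 2·3^5
Factor λ_0 = (2, 2, 2, 0, 0, 2)
Factor λ_1 = (0, 0, 1, 1, 1, 0)
Factor λ_2 = (2, 0, 1, 2, 2, 1)
Factor λ_3 = (0, 0, 0, 1, 2, 0)
Factor λ_4 = (2, 2, 2, 0, 2, 0)
Factor λ_5 = (2, 2, 2, 1, 0, 2)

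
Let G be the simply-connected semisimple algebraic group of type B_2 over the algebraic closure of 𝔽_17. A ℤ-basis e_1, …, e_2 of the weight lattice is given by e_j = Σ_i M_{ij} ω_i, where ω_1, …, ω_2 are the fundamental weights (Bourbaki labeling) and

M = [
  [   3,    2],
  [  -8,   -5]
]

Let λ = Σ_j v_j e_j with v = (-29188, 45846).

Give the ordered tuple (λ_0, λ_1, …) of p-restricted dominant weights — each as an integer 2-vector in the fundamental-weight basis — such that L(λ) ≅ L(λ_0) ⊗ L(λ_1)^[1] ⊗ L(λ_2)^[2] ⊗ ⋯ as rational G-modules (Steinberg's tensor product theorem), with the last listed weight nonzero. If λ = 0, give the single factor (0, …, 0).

ω-coordinates c = M·v, v = (-29188, 45846):
  c_1 = 3*-29188 + 2*45846 = 4128
  c_2 = -8*-29188 + -5*45846 = 4274
Writing each c_i in base p = 17:
  c_1 = 4128 = 14·17^0 + 4·17^1 + 14·17^2
  c_2 = 4274 = 7·17^0 + 13·17^1 + 14·17^2
p-restricted factor λ_0 = (14, 7)
p-restricted factor λ_1 = (4, 13)
p-restricted factor λ_2 = (14, 14)

((14, 7), (4, 13), (14, 14))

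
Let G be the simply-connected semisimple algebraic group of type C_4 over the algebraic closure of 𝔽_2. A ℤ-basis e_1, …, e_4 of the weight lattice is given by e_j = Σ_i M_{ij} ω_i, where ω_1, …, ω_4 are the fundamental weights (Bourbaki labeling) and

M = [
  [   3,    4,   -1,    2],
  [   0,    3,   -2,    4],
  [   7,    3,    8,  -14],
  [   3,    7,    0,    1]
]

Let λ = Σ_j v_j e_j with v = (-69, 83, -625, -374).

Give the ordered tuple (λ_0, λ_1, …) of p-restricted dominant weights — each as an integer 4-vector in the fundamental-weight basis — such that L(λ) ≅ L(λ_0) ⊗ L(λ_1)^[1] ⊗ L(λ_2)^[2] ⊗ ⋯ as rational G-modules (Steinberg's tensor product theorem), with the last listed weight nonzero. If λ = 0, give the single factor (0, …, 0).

Converting to the ω-basis (c_i = row i of M dotted with v = (-69, 83, -625, -374)):
  c_1 = (3)·(-69) + (4)·(83) + (-1)·(-625) + (2)·(-374) = 2
  c_2 = (0)·(-69) + (3)·(83) + (-2)·(-625) + (4)·(-374) = 3
  c_3 = (7)·(-69) + (3)·(83) + (8)·(-625) + (-14)·(-374) = 2
  c_4 = (3)·(-69) + (7)·(83) + (0)·(-625) + (1)·(-374) = 0
Expand coordinatewise in base 2:
  c_1 = 2 = 0·2^0 + 1·2^1
  c_2 = 3 = 1·2^0 + 1·2^1
  c_3 = 2 = 0·2^0 + 1·2^1
  c_4 = 0
p-restricted factor λ_0 = (0, 1, 0, 0)
p-restricted factor λ_1 = (1, 1, 1, 0)

((0, 1, 0, 0), (1, 1, 1, 0))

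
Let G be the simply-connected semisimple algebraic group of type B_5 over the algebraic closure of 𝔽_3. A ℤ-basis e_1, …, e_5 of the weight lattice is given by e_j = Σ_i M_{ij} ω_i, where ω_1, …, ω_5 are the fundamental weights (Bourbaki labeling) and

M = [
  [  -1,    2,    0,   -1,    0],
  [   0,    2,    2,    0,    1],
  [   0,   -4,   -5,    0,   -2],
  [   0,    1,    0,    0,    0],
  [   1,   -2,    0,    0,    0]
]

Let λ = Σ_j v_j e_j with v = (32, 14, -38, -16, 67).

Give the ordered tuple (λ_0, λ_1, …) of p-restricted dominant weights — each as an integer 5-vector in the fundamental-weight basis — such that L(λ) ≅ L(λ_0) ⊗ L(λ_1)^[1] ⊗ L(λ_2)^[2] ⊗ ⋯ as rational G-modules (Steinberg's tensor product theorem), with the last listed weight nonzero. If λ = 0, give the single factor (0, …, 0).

ω-coordinates c = M·v, v = (32, 14, -38, -16, 67):
  c_1 = (-1)·(32) + (2)·(14) + (0)·(-38) + (-1)·(-16) + (0)·(67) = 12
  c_2 = (0)·(32) + (2)·(14) + (2)·(-38) + (0)·(-16) + (1)·(67) = 19
  c_3 = (0)·(32) + (-4)·(14) + (-5)·(-38) + (0)·(-16) + (-2)·(67) = 0
  c_4 = (0)·(32) + (1)·(14) + (0)·(-38) + (0)·(-16) + (0)·(67) = 14
  c_5 = (1)·(32) + (-2)·(14) + (0)·(-38) + (0)·(-16) + (0)·(67) = 4
Expand coordinatewise in base 3:
  c_1 = 12 = 0·3^0 + 1·3^1 + 1·3^2
  c_2 = 19 = 1·3^0 + 0·3^1 + 2·3^2
  c_3 = 0
  c_4 = 14 = 2·3^0 + 1·3^1 + 1·3^2
  c_5 = 4 = 1·3^0 + 1·3^1
p-restricted factor λ_0 = (0, 1, 0, 2, 1)
p-restricted factor λ_1 = (1, 0, 0, 1, 1)
p-restricted factor λ_2 = (1, 2, 0, 1, 0)

((0, 1, 0, 2, 1), (1, 0, 0, 1, 1), (1, 2, 0, 1, 0))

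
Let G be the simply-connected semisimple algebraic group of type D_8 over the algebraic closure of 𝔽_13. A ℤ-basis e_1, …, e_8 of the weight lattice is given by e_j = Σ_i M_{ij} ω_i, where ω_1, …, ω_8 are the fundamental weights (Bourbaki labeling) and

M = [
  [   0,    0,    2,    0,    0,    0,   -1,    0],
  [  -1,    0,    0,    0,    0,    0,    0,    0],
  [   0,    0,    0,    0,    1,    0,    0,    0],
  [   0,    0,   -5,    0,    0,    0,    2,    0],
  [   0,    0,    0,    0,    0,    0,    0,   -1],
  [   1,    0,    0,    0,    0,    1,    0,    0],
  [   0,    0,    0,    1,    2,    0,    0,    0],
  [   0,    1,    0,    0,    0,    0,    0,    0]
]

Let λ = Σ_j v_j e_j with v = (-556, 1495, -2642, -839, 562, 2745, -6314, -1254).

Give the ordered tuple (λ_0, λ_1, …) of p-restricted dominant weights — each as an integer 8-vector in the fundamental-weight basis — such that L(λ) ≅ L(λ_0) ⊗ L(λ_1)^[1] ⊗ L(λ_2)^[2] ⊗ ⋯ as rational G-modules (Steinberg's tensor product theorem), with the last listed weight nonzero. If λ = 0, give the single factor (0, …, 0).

ω-coordinates c = M·v, v = (-556, 1495, -2642, -839, 562, 2745, -6314, -1254):
  c_1 = 0*-556 + 0*1495 + 2*-2642 + 0*-839 + 0*562 + 0*2745 + -1*-6314 + 0*-1254 = 1030
  c_2 = -1*-556 + 0*1495 + 0*-2642 + 0*-839 + 0*562 + 0*2745 + 0*-6314 + 0*-1254 = 556
  c_3 = 0*-556 + 0*1495 + 0*-2642 + 0*-839 + 1*562 + 0*2745 + 0*-6314 + 0*-1254 = 562
  c_4 = 0*-556 + 0*1495 + -5*-2642 + 0*-839 + 0*562 + 0*2745 + 2*-6314 + 0*-1254 = 582
  c_5 = 0*-556 + 0*1495 + 0*-2642 + 0*-839 + 0*562 + 0*2745 + 0*-6314 + -1*-1254 = 1254
  c_6 = 1*-556 + 0*1495 + 0*-2642 + 0*-839 + 0*562 + 1*2745 + 0*-6314 + 0*-1254 = 2189
  c_7 = 0*-556 + 0*1495 + 0*-2642 + 1*-839 + 2*562 + 0*2745 + 0*-6314 + 0*-1254 = 285
  c_8 = 0*-556 + 1*1495 + 0*-2642 + 0*-839 + 0*562 + 0*2745 + 0*-6314 + 0*-1254 = 1495
Writing each c_i in base p = 13:
  c_1 = 1030 = 3·13^0 + 1·13^1 + 6·13^2
  c_2 = 556 = 10·13^0 + 3·13^1 + 3·13^2
  c_3 = 562 = 3·13^0 + 4·13^1 + 3·13^2
  c_4 = 582 = 10·13^0 + 5·13^1 + 3·13^2
  c_5 = 1254 = 6·13^0 + 5·13^1 + 7·13^2
  c_6 = 2189 = 5·13^0 + 12·13^1 + 12·13^2
  c_7 = 285 = 12·13^0 + 8·13^1 + 1·13^2
  c_8 = 1495 = 0·13^0 + 11·13^1 + 8·13^2
Factor λ_0 = (3, 10, 3, 10, 6, 5, 12, 0)
Factor λ_1 = (1, 3, 4, 5, 5, 12, 8, 11)
Factor λ_2 = (6, 3, 3, 3, 7, 12, 1, 8)

((3, 10, 3, 10, 6, 5, 12, 0), (1, 3, 4, 5, 5, 12, 8, 11), (6, 3, 3, 3, 7, 12, 1, 8))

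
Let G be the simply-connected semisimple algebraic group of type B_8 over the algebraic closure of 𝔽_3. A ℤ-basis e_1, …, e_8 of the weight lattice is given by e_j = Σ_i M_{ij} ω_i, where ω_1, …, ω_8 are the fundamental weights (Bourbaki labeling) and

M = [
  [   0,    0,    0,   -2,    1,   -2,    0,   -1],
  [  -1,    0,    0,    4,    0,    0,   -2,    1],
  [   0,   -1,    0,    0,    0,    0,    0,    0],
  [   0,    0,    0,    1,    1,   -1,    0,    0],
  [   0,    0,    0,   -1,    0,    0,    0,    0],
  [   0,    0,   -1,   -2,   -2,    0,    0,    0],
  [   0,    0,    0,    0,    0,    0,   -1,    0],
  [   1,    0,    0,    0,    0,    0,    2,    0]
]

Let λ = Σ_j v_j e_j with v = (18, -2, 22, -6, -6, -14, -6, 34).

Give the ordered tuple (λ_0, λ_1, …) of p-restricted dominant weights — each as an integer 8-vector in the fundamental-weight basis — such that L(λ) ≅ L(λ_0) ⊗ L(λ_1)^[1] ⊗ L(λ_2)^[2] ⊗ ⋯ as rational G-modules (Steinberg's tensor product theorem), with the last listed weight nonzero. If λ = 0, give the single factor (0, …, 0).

Converting to the ω-basis (c_i = row i of M dotted with v = (18, -2, 22, -6, -6, -14, -6, 34)):
  c_1 = 0*18 + 0*-2 + 0*22 + -2*-6 + 1*-6 + -2*-14 + 0*-6 + -1*34 = 0
  c_2 = -1*18 + 0*-2 + 0*22 + 4*-6 + 0*-6 + 0*-14 + -2*-6 + 1*34 = 4
  c_3 = 0*18 + -1*-2 + 0*22 + 0*-6 + 0*-6 + 0*-14 + 0*-6 + 0*34 = 2
  c_4 = 0*18 + 0*-2 + 0*22 + 1*-6 + 1*-6 + -1*-14 + 0*-6 + 0*34 = 2
  c_5 = 0*18 + 0*-2 + 0*22 + -1*-6 + 0*-6 + 0*-14 + 0*-6 + 0*34 = 6
  c_6 = 0*18 + 0*-2 + -1*22 + -2*-6 + -2*-6 + 0*-14 + 0*-6 + 0*34 = 2
  c_7 = 0*18 + 0*-2 + 0*22 + 0*-6 + 0*-6 + 0*-14 + -1*-6 + 0*34 = 6
  c_8 = 1*18 + 0*-2 + 0*22 + 0*-6 + 0*-6 + 0*-14 + 2*-6 + 0*34 = 6
Expand coordinatewise in base 3:
  c_1 = 0
  c_2 = 4 = 1·3^0 + 1·3^1
  c_3 = 2 = 2·3^0
  c_4 = 2 = 2·3^0
  c_5 = 6 = 0·3^0 + 2·3^1
  c_6 = 2 = 2·3^0
  c_7 = 6 = 0·3^0 + 2·3^1
  c_8 = 6 = 0·3^0 + 2·3^1
λ_0 = (0, 1, 2, 2, 0, 2, 0, 0)
λ_1 = (0, 1, 0, 0, 2, 0, 2, 2)

((0, 1, 2, 2, 0, 2, 0, 0), (0, 1, 0, 0, 2, 0, 2, 2))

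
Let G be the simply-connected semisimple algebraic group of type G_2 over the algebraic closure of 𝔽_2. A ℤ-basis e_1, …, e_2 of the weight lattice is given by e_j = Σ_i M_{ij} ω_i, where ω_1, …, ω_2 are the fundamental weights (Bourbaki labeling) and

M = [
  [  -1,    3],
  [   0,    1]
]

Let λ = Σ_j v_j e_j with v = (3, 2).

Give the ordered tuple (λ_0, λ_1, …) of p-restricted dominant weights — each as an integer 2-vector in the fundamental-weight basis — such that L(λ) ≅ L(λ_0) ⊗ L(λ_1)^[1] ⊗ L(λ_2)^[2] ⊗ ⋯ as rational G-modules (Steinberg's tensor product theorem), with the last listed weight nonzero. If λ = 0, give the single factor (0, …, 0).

((1, 0), (1, 1))

Change of basis e → ω: c = M·v where v = (3, 2):
  c_1 = (-1)·(3) + (3)·(2) = 3
  c_2 = (0)·(3) + (1)·(2) = 2
p = 2; digits c_i = Σ_j d_{ij}·2^j, 0 ≤ d_{ij} < 2:
  c_1 = 3 = 1·2^0 + 1·2^1
  c_2 = 2 = 0·2^0 + 1·2^1
Factor λ_0 = (1, 0)
Factor λ_1 = (1, 1)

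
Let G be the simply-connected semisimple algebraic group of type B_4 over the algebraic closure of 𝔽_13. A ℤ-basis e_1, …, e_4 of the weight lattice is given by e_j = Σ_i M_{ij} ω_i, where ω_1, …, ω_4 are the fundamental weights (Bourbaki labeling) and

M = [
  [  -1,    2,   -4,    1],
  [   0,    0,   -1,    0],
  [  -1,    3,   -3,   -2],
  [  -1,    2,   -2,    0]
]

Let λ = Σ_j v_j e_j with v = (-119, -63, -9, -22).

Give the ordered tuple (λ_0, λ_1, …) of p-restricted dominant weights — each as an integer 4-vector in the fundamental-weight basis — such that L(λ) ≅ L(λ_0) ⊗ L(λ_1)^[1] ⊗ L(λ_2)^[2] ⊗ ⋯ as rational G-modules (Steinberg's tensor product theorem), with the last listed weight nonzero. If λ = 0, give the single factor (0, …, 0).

((7, 9, 1, 11),)

Converting to the ω-basis (c_i = row i of M dotted with v = (-119, -63, -9, -22)):
  c_1 = -1*-119 + 2*-63 + -4*-9 + 1*-22 = 7
  c_2 = 0*-119 + 0*-63 + -1*-9 + 0*-22 = 9
  c_3 = -1*-119 + 3*-63 + -3*-9 + -2*-22 = 1
  c_4 = -1*-119 + 2*-63 + -2*-9 + 0*-22 = 11
Base-13 expansion of each c_i:
  c_1 = 7 = 7·13^0
  c_2 = 9 = 9·13^0
  c_3 = 1 = 1·13^0
  c_4 = 11 = 11·13^0
Factor λ_0 = (7, 9, 1, 11)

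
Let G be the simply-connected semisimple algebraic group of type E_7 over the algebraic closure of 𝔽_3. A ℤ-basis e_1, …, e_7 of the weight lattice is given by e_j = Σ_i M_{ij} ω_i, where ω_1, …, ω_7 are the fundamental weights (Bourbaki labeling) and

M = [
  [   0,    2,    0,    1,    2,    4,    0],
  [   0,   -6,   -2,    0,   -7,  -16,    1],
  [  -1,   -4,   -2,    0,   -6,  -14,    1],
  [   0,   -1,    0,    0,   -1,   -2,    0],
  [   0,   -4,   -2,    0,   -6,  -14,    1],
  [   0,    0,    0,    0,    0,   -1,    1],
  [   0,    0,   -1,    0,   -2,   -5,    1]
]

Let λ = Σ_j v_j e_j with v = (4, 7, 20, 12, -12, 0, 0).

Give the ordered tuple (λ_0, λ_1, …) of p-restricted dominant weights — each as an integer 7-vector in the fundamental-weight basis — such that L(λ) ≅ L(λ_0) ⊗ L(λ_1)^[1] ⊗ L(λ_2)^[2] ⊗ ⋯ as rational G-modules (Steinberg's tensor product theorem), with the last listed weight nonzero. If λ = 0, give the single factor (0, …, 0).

ω-coordinates c = M·v, v = (4, 7, 20, 12, -12, 0, 0):
  c_1 = (0)·(4) + (2)·(7) + (0)·(20) + (1)·(12) + (2)·(-12) + (4)·(0) + (0)·(0) = 2
  c_2 = (0)·(4) + (-6)·(7) + (-2)·(20) + (0)·(12) + (-7)·(-12) + (-16)·(0) + (1)·(0) = 2
  c_3 = (-1)·(4) + (-4)·(7) + (-2)·(20) + (0)·(12) + (-6)·(-12) + (-14)·(0) + (1)·(0) = 0
  c_4 = (0)·(4) + (-1)·(7) + (0)·(20) + (0)·(12) + (-1)·(-12) + (-2)·(0) + (0)·(0) = 5
  c_5 = (0)·(4) + (-4)·(7) + (-2)·(20) + (0)·(12) + (-6)·(-12) + (-14)·(0) + (1)·(0) = 4
  c_6 = (0)·(4) + (0)·(7) + (0)·(20) + (0)·(12) + (0)·(-12) + (-1)·(0) + (1)·(0) = 0
  c_7 = (0)·(4) + (0)·(7) + (-1)·(20) + (0)·(12) + (-2)·(-12) + (-5)·(0) + (1)·(0) = 4
Expand coordinatewise in base 3:
  c_1 = 2 = 2·3^0
  c_2 = 2 = 2·3^0
  c_3 = 0
  c_4 = 5 = 2·3^0 + 1·3^1
  c_5 = 4 = 1·3^0 + 1·3^1
  c_6 = 0
  c_7 = 4 = 1·3^0 + 1·3^1
Factor λ_0 = (2, 2, 0, 2, 1, 0, 1)
Factor λ_1 = (0, 0, 0, 1, 1, 0, 1)

((2, 2, 0, 2, 1, 0, 1), (0, 0, 0, 1, 1, 0, 1))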